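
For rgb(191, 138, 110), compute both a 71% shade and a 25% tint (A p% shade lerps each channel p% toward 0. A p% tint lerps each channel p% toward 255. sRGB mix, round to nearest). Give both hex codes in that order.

#372820, #cfa792

71% shade:
  R: 191 − 135.61 = 55.39 → 55
  G: 138 + 0.71×(0−138) = 138 − 97.98 = 40.02 → 40
  B: 110 + 0.71×(0−110) = 110 − 78.1 = 31.9 → 32
  → #372820
25% tint:
  R: 191 + 16 = 207 → 207
  G: 138 + 29.25 = 167.25 → 167
  B: 110 + 0.25×(255−110) = 110 + 36.25 = 146.25 → 146
  → #cfa792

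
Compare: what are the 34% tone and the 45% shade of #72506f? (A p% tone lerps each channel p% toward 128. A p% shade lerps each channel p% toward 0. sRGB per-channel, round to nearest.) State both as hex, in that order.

#72506f is rgb(114, 80, 111).
34% tone:
  R: 114 + 0.34×(128−114) = 114 + 4.76 = 118.76 → 119
  G: 80 + 0.34×(128−80) = 80 + 16.32 = 96.32 → 96
  B: 111 + 0.34×(128−111) = 111 + 5.78 = 116.78 → 117
  → #776075
45% shade:
  R: 114 + 0.45×(0−114) = 114 − 51.3 = 62.7 → 63
  G: 80 − 36 = 44 → 44
  B: 111 + 0.45×(0−111) = 111 − 49.95 = 61.05 → 61
  → #3f2c3d

#776075, #3f2c3d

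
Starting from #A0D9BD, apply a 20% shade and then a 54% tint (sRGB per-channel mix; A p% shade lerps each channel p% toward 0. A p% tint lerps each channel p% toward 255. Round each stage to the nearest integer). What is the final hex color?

#C5DACF

#A0D9BD is rgb(160, 217, 189).
Lerp each channel 20% toward 0:
  R: 160 − 32 = 128 → 128
  G: 217 + 0.2×(0−217) = 217 − 43.4 = 173.6 → 174
  B: 189 − 37.8 = 151.2 → 151
After the shade: rgb(128, 174, 151) = #80AE97.
Per channel, c → c + 0.54(255 − c):
  R: 128 + 68.58 = 196.58 → 197
  G: 174 + 0.54×(255−174) = 174 + 43.74 = 217.74 → 218
  B: 151 + 0.54×(255−151) = 151 + 56.16 = 207.16 → 207
rgb(197, 218, 207) = #C5DACF.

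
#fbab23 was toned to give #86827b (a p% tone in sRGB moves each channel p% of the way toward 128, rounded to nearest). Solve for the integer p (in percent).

95%

#fbab23 is rgb(251, 171, 35); #86827b is rgb(134, 130, 123).
On the R channel (widest range): 134 ≈ 251 + (p/100)(128 − 251), so p ≈ 100×(134 − 251)/(128 − 251) = -11700/-123 = 95.12.
p = 95 reproduces all three channels after rounding.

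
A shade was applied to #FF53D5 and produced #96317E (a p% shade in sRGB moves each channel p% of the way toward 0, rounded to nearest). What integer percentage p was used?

41%

#FF53D5 is rgb(255, 83, 213); #96317E is rgb(150, 49, 126).
On the R channel (widest range): 150 ≈ 255 + (p/100)(0 − 255), so p ≈ 100×(150 − 255)/(0 − 255) = -10500/-255 = 41.18.
p = 41 reproduces all three channels after rounding.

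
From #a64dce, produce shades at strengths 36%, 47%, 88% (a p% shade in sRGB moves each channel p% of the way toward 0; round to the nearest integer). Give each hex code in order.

#a64dce is rgb(166, 77, 206).
36%: (166 − 59.76 = 106.24→106, 77 − 27.72 = 49.28→49, 206 − 74.16 = 131.84→132) → #6a3184
47%: (166 − 78.02 = 87.98→88, 77 − 36.19 = 40.81→41, 206 − 96.82 = 109.18→109) → #58296d
88%: (166 − 146.08 = 19.92→20, 77 − 67.76 = 9.24→9, 206 − 181.28 = 24.72→25) → #140919

#6a3184, #58296d, #140919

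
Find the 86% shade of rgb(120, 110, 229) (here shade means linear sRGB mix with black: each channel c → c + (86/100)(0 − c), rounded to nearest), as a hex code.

#110f20

Per channel, c → c + 0.86(0 − c):
  R: 120 + 0.86×(0−120) = 120 − 103.2 = 16.8 → 17
  G: 110 + 0.86×(0−110) = 110 − 94.6 = 15.4 → 15
  B: 229 + 0.86×(0−229) = 229 − 196.94 = 32.06 → 32
rgb(17, 15, 32) = #110f20.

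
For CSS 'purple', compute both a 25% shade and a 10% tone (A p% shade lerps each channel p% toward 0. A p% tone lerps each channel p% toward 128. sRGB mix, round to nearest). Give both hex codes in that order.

#600060, #800D80

CSS purple is rgb(128, 0, 128).
25% shade:
  R: 128 + 0.25×(0−128) = 128 − 32 = 96 → 96
  G: 0 + 0.25×(0−0) = 0 + 0 = 0 → 0
  B: 128 + 0.25×(0−128) = 128 − 32 = 96 → 96
  → #600060
10% tone:
  R: 128 + 0 = 128 → 128
  G: 0 + 0.1×(128−0) = 0 + 12.8 = 12.8 → 13
  B: 128 + 0 = 128 → 128
  → #800D80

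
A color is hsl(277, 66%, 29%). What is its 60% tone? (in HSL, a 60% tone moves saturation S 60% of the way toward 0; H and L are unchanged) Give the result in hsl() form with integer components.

hsl(277, 26%, 29%)

S moves 60% from 66 toward 0: 66 − 39.6 = 26.4 → 26.
H and L are unchanged.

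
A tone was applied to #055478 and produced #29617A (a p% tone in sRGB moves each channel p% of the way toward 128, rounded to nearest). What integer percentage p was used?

#055478 is rgb(5, 84, 120); #29617A is rgb(41, 97, 122).
On the R channel (widest range): 41 ≈ 5 + (p/100)(128 − 5), so p ≈ 100×(41 − 5)/(128 − 5) = 3600/123 = 29.27.
p = 29 reproduces all three channels after rounding.

29%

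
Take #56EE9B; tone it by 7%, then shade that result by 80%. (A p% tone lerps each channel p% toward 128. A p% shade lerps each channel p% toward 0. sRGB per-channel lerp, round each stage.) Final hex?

#122E1F

#56EE9B is rgb(86, 238, 155).
Lerp each channel 7% toward 128:
  R: 86 + 2.94 = 88.94 → 89
  G: 238 − 7.7 = 230.3 → 230
  B: 155 + 0.07×(128−155) = 155 − 1.89 = 153.11 → 153
After the tone: rgb(89, 230, 153) = #59E699.
Per channel, c → c + 0.8(0 − c):
  R: 89 + 0.8×(0−89) = 89 − 71.2 = 17.8 → 18
  G: 230 + 0.8×(0−230) = 230 − 184 = 46 → 46
  B: 153 + 0.8×(0−153) = 153 − 122.4 = 30.6 → 31
rgb(18, 46, 31) = #122E1F.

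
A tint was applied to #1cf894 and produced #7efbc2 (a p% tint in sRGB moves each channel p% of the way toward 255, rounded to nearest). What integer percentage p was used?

#1cf894 is rgb(28, 248, 148); #7efbc2 is rgb(126, 251, 194).
On the R channel (widest range): 126 ≈ 28 + (p/100)(255 − 28), so p ≈ 100×(126 − 28)/(255 − 28) = 9800/227 = 43.17.
p = 43 reproduces all three channels after rounding.

43%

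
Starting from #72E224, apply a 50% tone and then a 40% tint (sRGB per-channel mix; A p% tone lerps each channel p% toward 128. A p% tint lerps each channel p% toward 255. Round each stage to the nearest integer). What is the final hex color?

#72E224 is rgb(114, 226, 36).
Lerp each channel 50% toward 128:
  R: 114 + 0.5×(128−114) = 114 + 7 = 121 → 121
  G: 226 − 49 = 177 → 177
  B: 36 + 46 = 82 → 82
After the tone: rgb(121, 177, 82) = #79B152.
A 40% tint moves each channel 40% toward 255:
  R: 121 + 0.4×(255−121) = 121 + 53.6 = 174.6 → 175
  G: 177 + 0.4×(255−177) = 177 + 31.2 = 208.2 → 208
  B: 82 + 0.4×(255−82) = 82 + 69.2 = 151.2 → 151
rgb(175, 208, 151) = #AFD097.

#AFD097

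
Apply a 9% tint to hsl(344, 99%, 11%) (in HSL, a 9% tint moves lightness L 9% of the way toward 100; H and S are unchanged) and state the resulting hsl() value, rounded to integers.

L moves 9% from 11 toward 100: 11 + 8.01 = 19.01 → 19.
H and S are unchanged.

hsl(344, 99%, 19%)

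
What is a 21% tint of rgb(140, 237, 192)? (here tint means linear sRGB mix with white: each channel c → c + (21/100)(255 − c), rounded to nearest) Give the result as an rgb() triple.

Lerp each channel 21% toward 255:
  R: 140 + 0.21×(255−140) = 140 + 24.15 = 164.15 → 164
  G: 237 + 3.78 = 240.78 → 241
  B: 192 + 13.23 = 205.23 → 205

rgb(164, 241, 205)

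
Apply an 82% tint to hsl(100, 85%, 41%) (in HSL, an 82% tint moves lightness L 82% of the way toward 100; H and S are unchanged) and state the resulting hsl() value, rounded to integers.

L moves 82% from 41 toward 100: 41 + 48.38 = 89.38 → 89.
H and S are unchanged.

hsl(100, 85%, 89%)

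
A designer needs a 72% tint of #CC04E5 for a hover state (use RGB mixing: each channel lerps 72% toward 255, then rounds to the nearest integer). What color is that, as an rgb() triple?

rgb(241, 185, 248)

#CC04E5 is rgb(204, 4, 229).
Lerp each channel 72% toward 255:
  R: 204 + 36.72 = 240.72 → 241
  G: 4 + 0.72×(255−4) = 4 + 180.72 = 184.72 → 185
  B: 229 + 18.72 = 247.72 → 248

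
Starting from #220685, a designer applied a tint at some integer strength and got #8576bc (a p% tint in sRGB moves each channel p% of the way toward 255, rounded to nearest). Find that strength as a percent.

#220685 is rgb(34, 6, 133); #8576bc is rgb(133, 118, 188).
On the G channel (widest range): 118 ≈ 6 + (p/100)(255 − 6), so p ≈ 100×(118 − 6)/(255 − 6) = 11200/249 = 44.98.
p = 45 reproduces all three channels after rounding.

45%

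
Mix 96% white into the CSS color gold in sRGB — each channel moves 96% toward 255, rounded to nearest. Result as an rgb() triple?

CSS gold is rgb(255, 215, 0).
A 96% tint moves each channel 96% toward 255:
  R: 255 + 0 = 255 → 255
  G: 215 + 0.96×(255−215) = 215 + 38.4 = 253.4 → 253
  B: 0 + 0.96×(255−0) = 0 + 244.8 = 244.8 → 245

rgb(255, 253, 245)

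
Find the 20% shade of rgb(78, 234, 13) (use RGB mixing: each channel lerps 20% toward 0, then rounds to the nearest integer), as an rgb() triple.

Per channel, c → c + 0.2(0 − c):
  R: 78 − 15.6 = 62.4 → 62
  G: 234 + 0.2×(0−234) = 234 − 46.8 = 187.2 → 187
  B: 13 + 0.2×(0−13) = 13 − 2.6 = 10.4 → 10

rgb(62, 187, 10)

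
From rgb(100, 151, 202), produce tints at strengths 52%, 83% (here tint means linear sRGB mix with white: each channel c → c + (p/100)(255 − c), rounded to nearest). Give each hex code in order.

#b5cde6, #e5edf6

52%: (100 + 80.6 = 180.6→181, 151 + 54.08 = 205.08→205, 202 + 27.56 = 229.56→230) → #b5cde6
83%: (100 + 128.65 = 228.65→229, 151 + 86.32 = 237.32→237, 202 + 43.99 = 245.99→246) → #e5edf6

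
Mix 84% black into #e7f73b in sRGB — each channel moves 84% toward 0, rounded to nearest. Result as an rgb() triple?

#e7f73b is rgb(231, 247, 59).
An 84% shade moves each channel 84% toward 0:
  R: 231 − 194.04 = 36.96 → 37
  G: 247 − 207.48 = 39.52 → 40
  B: 59 + 0.84×(0−59) = 59 − 49.56 = 9.44 → 9

rgb(37, 40, 9)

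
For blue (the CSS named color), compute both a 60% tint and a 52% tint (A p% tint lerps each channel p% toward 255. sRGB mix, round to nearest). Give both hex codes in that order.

CSS blue is rgb(0, 0, 255).
60% tint:
  R: 0 + 153 = 153 → 153
  G: 0 + 0.6×(255−0) = 0 + 153 = 153 → 153
  B: 255 + 0.6×(255−255) = 255 + 0 = 255 → 255
  → #9999ff
52% tint:
  R: 0 + 0.52×(255−0) = 0 + 132.6 = 132.6 → 133
  G: 0 + 0.52×(255−0) = 0 + 132.6 = 132.6 → 133
  B: 255 + 0.52×(255−255) = 255 + 0 = 255 → 255
  → #8585ff

#9999ff, #8585ff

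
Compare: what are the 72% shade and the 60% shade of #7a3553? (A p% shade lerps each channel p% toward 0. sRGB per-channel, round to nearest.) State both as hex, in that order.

#220f17, #311521

#7a3553 is rgb(122, 53, 83).
72% shade:
  R: 122 − 87.84 = 34.16 → 34
  G: 53 − 38.16 = 14.84 → 15
  B: 83 − 59.76 = 23.24 → 23
  → #220f17
60% shade:
  R: 122 − 73.2 = 48.8 → 49
  G: 53 + 0.6×(0−53) = 53 − 31.8 = 21.2 → 21
  B: 83 + 0.6×(0−83) = 83 − 49.8 = 33.2 → 33
  → #311521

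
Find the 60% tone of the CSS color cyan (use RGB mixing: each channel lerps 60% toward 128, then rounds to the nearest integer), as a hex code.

CSS cyan is rgb(0, 255, 255).
Per channel, c → c + 0.6(128 − c):
  R: 0 + 0.6×(128−0) = 0 + 76.8 = 76.8 → 77
  G: 255 − 76.2 = 178.8 → 179
  B: 255 + 0.6×(128−255) = 255 − 76.2 = 178.8 → 179
rgb(77, 179, 179) = #4DB3B3.

#4DB3B3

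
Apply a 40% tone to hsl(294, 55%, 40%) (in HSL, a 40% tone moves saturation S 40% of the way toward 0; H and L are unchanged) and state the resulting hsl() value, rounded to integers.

hsl(294, 33%, 40%)

S moves 40% from 55 toward 0: 55 − 22 = 33 → 33.
H and L are unchanged.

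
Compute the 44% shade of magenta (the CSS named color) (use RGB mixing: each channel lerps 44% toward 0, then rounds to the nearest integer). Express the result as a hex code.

CSS magenta is rgb(255, 0, 255).
Lerp each channel 44% toward 0:
  R: 255 − 112.2 = 142.8 → 143
  G: 0 + 0.44×(0−0) = 0 + 0 = 0 → 0
  B: 255 − 112.2 = 142.8 → 143
rgb(143, 0, 143) = #8f008f.

#8f008f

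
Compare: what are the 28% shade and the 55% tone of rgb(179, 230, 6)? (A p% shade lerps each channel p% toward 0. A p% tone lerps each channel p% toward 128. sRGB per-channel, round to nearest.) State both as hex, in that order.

#81A604, #97AE49

28% shade:
  R: 179 + 0.28×(0−179) = 179 − 50.12 = 128.88 → 129
  G: 230 + 0.28×(0−230) = 230 − 64.4 = 165.6 → 166
  B: 6 − 1.68 = 4.32 → 4
  → #81A604
55% tone:
  R: 179 − 28.05 = 150.95 → 151
  G: 230 + 0.55×(128−230) = 230 − 56.1 = 173.9 → 174
  B: 6 + 67.1 = 73.1 → 73
  → #97AE49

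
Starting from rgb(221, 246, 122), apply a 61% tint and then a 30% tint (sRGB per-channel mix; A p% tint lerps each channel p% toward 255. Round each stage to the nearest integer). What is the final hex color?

Per channel, c → c + 0.61(255 − c):
  R: 221 + 20.74 = 241.74 → 242
  G: 246 + 5.49 = 251.49 → 251
  B: 122 + 81.13 = 203.13 → 203
After the tint: rgb(242, 251, 203) = #F2FBCB.
Per channel, c → c + 0.3(255 − c):
  R: 242 + 0.3×(255−242) = 242 + 3.9 = 245.9 → 246
  G: 251 + 1.2 = 252.2 → 252
  B: 203 + 15.6 = 218.6 → 219
rgb(246, 252, 219) = #F6FCDB.

#F6FCDB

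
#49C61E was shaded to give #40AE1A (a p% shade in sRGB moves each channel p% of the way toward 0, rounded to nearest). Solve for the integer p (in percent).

12%

#49C61E is rgb(73, 198, 30); #40AE1A is rgb(64, 174, 26).
On the G channel (widest range): 174 ≈ 198 + (p/100)(0 − 198), so p ≈ 100×(174 − 198)/(0 − 198) = -2400/-198 = 12.12.
p = 12 reproduces all three channels after rounding.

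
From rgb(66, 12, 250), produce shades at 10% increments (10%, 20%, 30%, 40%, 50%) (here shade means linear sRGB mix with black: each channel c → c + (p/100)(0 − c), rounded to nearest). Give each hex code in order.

#3B0BE1, #350AC8, #2E08AF, #280796, #21067D

10%: (66 − 6.6 = 59.4→59, 12 − 1.2 = 10.8→11, 250 − 25 = 225→225) → #3B0BE1
20%: (66 − 13.2 = 52.8→53, 12 − 2.4 = 9.6→10, 250 − 50 = 200→200) → #350AC8
30%: (66 − 19.8 = 46.2→46, 12 − 3.6 = 8.4→8, 250 − 75 = 175→175) → #2E08AF
40%: (66 − 26.4 = 39.6→40, 12 − 4.8 = 7.2→7, 250 − 100 = 150→150) → #280796
50%: (66 − 33 = 33→33, 12 − 6 = 6→6, 250 − 125 = 125→125) → #21067D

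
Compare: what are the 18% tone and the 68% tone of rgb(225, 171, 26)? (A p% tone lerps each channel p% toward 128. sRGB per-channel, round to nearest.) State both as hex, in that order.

#d0a32c, #9f8e5f

18% tone:
  R: 225 + 0.18×(128−225) = 225 − 17.46 = 207.54 → 208
  G: 171 + 0.18×(128−171) = 171 − 7.74 = 163.26 → 163
  B: 26 + 0.18×(128−26) = 26 + 18.36 = 44.36 → 44
  → #d0a32c
68% tone:
  R: 225 + 0.68×(128−225) = 225 − 65.96 = 159.04 → 159
  G: 171 + 0.68×(128−171) = 171 − 29.24 = 141.76 → 142
  B: 26 + 69.36 = 95.36 → 95
  → #9f8e5f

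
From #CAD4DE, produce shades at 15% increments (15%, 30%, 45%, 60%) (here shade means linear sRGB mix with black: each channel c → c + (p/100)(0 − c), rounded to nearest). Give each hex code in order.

#ACB4BD, #8D949B, #6F757A, #515559

#CAD4DE is rgb(202, 212, 222).
15%: (202 − 30.3 = 171.7→172, 212 − 31.8 = 180.2→180, 222 − 33.3 = 188.7→189) → #ACB4BD
30%: (202 − 60.6 = 141.4→141, 212 − 63.6 = 148.4→148, 222 − 66.6 = 155.4→155) → #8D949B
45%: (202 − 90.9 = 111.1→111, 212 − 95.4 = 116.6→117, 222 − 99.9 = 122.1→122) → #6F757A
60%: (202 − 121.2 = 80.8→81, 212 − 127.2 = 84.8→85, 222 − 133.2 = 88.8→89) → #515559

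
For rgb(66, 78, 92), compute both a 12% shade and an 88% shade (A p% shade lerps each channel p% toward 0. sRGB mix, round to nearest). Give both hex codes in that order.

12% shade:
  R: 66 + 0.12×(0−66) = 66 − 7.92 = 58.08 → 58
  G: 78 + 0.12×(0−78) = 78 − 9.36 = 68.64 → 69
  B: 92 − 11.04 = 80.96 → 81
  → #3A4551
88% shade:
  R: 66 + 0.88×(0−66) = 66 − 58.08 = 7.92 → 8
  G: 78 + 0.88×(0−78) = 78 − 68.64 = 9.36 → 9
  B: 92 + 0.88×(0−92) = 92 − 80.96 = 11.04 → 11
  → #08090B

#3A4551, #08090B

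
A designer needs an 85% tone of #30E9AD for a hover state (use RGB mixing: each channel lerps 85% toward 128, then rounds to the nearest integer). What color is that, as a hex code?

#30E9AD is rgb(48, 233, 173).
Per channel, c → c + 0.85(128 − c):
  R: 48 + 68 = 116 → 116
  G: 233 − 89.25 = 143.75 → 144
  B: 173 + 0.85×(128−173) = 173 − 38.25 = 134.75 → 135
rgb(116, 144, 135) = #749087.

#749087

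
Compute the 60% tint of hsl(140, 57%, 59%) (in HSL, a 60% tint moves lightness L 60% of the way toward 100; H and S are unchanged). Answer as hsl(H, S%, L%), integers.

hsl(140, 57%, 84%)

L moves 60% from 59 toward 100: 59 + 24.6 = 83.6 → 84.
H and S are unchanged.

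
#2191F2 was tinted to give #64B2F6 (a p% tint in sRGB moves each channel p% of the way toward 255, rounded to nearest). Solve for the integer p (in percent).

#2191F2 is rgb(33, 145, 242); #64B2F6 is rgb(100, 178, 246).
On the R channel (widest range): 100 ≈ 33 + (p/100)(255 − 33), so p ≈ 100×(100 − 33)/(255 − 33) = 6700/222 = 30.18.
p = 30 reproduces all three channels after rounding.

30%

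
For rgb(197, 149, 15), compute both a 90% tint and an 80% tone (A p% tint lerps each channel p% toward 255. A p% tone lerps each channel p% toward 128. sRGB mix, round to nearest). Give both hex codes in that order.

#F9F4E7, #8E8469

90% tint:
  R: 197 + 0.9×(255−197) = 197 + 52.2 = 249.2 → 249
  G: 149 + 95.4 = 244.4 → 244
  B: 15 + 216 = 231 → 231
  → #F9F4E7
80% tone:
  R: 197 + 0.8×(128−197) = 197 − 55.2 = 141.8 → 142
  G: 149 + 0.8×(128−149) = 149 − 16.8 = 132.2 → 132
  B: 15 + 0.8×(128−15) = 15 + 90.4 = 105.4 → 105
  → #8E8469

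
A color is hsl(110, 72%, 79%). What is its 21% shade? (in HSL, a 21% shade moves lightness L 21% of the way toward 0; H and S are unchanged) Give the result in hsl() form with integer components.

L moves 21% from 79 toward 0: 79 − 16.59 = 62.41 → 62.
H and S are unchanged.

hsl(110, 72%, 62%)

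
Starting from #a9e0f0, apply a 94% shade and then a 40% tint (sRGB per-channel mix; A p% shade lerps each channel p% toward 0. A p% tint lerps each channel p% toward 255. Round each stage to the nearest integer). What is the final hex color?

#6c6e6e

#a9e0f0 is rgb(169, 224, 240).
A 94% shade moves each channel 94% toward 0:
  R: 169 − 158.86 = 10.14 → 10
  G: 224 − 210.56 = 13.44 → 13
  B: 240 + 0.94×(0−240) = 240 − 225.6 = 14.4 → 14
After the shade: rgb(10, 13, 14) = #0a0d0e.
Per channel, c → c + 0.4(255 − c):
  R: 10 + 0.4×(255−10) = 10 + 98 = 108 → 108
  G: 13 + 0.4×(255−13) = 13 + 96.8 = 109.8 → 110
  B: 14 + 0.4×(255−14) = 14 + 96.4 = 110.4 → 110
rgb(108, 110, 110) = #6c6e6e.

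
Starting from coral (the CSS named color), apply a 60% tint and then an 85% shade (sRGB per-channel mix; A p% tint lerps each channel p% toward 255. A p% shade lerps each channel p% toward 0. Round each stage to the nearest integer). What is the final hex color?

#261F1C

CSS coral is rgb(255, 127, 80).
Per channel, c → c + 0.6(255 − c):
  R: 255 + 0.6×(255−255) = 255 + 0 = 255 → 255
  G: 127 + 0.6×(255−127) = 127 + 76.8 = 203.8 → 204
  B: 80 + 105 = 185 → 185
After the tint: rgb(255, 204, 185) = #FFCCB9.
Per channel, c → c + 0.85(0 − c):
  R: 255 − 216.75 = 38.25 → 38
  G: 204 + 0.85×(0−204) = 204 − 173.4 = 30.6 → 31
  B: 185 − 157.25 = 27.75 → 28
rgb(38, 31, 28) = #261F1C.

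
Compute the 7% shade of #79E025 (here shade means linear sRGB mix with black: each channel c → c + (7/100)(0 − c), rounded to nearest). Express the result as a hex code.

#79E025 is rgb(121, 224, 37).
Lerp each channel 7% toward 0:
  R: 121 − 8.47 = 112.53 → 113
  G: 224 − 15.68 = 208.32 → 208
  B: 37 − 2.59 = 34.41 → 34
rgb(113, 208, 34) = #71D022.

#71D022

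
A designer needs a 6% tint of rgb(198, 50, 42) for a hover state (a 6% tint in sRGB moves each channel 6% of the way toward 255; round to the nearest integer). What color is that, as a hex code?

#C93E37

Per channel, c → c + 0.06(255 − c):
  R: 198 + 0.06×(255−198) = 198 + 3.42 = 201.42 → 201
  G: 50 + 0.06×(255−50) = 50 + 12.3 = 62.3 → 62
  B: 42 + 0.06×(255−42) = 42 + 12.78 = 54.78 → 55
rgb(201, 62, 55) = #C93E37.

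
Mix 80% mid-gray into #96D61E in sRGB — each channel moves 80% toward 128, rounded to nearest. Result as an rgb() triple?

rgb(132, 145, 108)

#96D61E is rgb(150, 214, 30).
Per channel, c → c + 0.8(128 − c):
  R: 150 + 0.8×(128−150) = 150 − 17.6 = 132.4 → 132
  G: 214 + 0.8×(128−214) = 214 − 68.8 = 145.2 → 145
  B: 30 + 0.8×(128−30) = 30 + 78.4 = 108.4 → 108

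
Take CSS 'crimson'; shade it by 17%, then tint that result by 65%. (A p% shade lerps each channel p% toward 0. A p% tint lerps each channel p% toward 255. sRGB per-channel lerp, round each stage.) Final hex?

#e6acb7

CSS crimson is rgb(220, 20, 60).
Lerp each channel 17% toward 0:
  R: 220 + 0.17×(0−220) = 220 − 37.4 = 182.6 → 183
  G: 20 + 0.17×(0−20) = 20 − 3.4 = 16.6 → 17
  B: 60 + 0.17×(0−60) = 60 − 10.2 = 49.8 → 50
After the shade: rgb(183, 17, 50) = #b71132.
A 65% tint moves each channel 65% toward 255:
  R: 183 + 46.8 = 229.8 → 230
  G: 17 + 154.7 = 171.7 → 172
  B: 50 + 133.25 = 183.25 → 183
rgb(230, 172, 183) = #e6acb7.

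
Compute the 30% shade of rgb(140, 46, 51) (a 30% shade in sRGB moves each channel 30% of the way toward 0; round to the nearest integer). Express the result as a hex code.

#622024

Lerp each channel 30% toward 0:
  R: 140 + 0.3×(0−140) = 140 − 42 = 98 → 98
  G: 46 + 0.3×(0−46) = 46 − 13.8 = 32.2 → 32
  B: 51 − 15.3 = 35.7 → 36
rgb(98, 32, 36) = #622024.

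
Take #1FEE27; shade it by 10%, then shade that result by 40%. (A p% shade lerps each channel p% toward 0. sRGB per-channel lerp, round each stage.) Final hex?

#118015

#1FEE27 is rgb(31, 238, 39).
Per channel, c → c + 0.1(0 − c):
  R: 31 + 0.1×(0−31) = 31 − 3.1 = 27.9 → 28
  G: 238 + 0.1×(0−238) = 238 − 23.8 = 214.2 → 214
  B: 39 − 3.9 = 35.1 → 35
After the shade: rgb(28, 214, 35) = #1CD623.
Lerp each channel 40% toward 0:
  R: 28 − 11.2 = 16.8 → 17
  G: 214 + 0.4×(0−214) = 214 − 85.6 = 128.4 → 128
  B: 35 − 14 = 21 → 21
rgb(17, 128, 21) = #118015.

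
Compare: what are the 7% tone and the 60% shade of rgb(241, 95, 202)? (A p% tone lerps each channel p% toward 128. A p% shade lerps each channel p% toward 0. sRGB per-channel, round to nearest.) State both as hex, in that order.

#E961C5, #602651

7% tone:
  R: 241 + 0.07×(128−241) = 241 − 7.91 = 233.09 → 233
  G: 95 + 0.07×(128−95) = 95 + 2.31 = 97.31 → 97
  B: 202 − 5.18 = 196.82 → 197
  → #E961C5
60% shade:
  R: 241 + 0.6×(0−241) = 241 − 144.6 = 96.4 → 96
  G: 95 + 0.6×(0−95) = 95 − 57 = 38 → 38
  B: 202 + 0.6×(0−202) = 202 − 121.2 = 80.8 → 81
  → #602651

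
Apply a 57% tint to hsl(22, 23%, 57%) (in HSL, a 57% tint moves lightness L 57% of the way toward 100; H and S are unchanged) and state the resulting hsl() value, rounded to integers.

L moves 57% from 57 toward 100: 57 + 24.51 = 81.51 → 82.
H and S are unchanged.

hsl(22, 23%, 82%)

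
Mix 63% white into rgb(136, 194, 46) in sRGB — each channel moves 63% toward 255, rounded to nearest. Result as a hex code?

A 63% tint moves each channel 63% toward 255:
  R: 136 + 0.63×(255−136) = 136 + 74.97 = 210.97 → 211
  G: 194 + 0.63×(255−194) = 194 + 38.43 = 232.43 → 232
  B: 46 + 0.63×(255−46) = 46 + 131.67 = 177.67 → 178
rgb(211, 232, 178) = #D3E8B2.

#D3E8B2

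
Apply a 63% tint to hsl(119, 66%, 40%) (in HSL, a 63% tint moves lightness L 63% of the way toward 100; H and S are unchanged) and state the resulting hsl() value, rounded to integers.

L moves 63% from 40 toward 100: 40 + 37.8 = 77.8 → 78.
H and S are unchanged.

hsl(119, 66%, 78%)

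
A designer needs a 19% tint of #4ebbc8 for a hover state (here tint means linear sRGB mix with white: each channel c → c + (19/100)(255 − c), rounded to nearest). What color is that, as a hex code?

#70c8d2

#4ebbc8 is rgb(78, 187, 200).
Per channel, c → c + 0.19(255 − c):
  R: 78 + 33.63 = 111.63 → 112
  G: 187 + 0.19×(255−187) = 187 + 12.92 = 199.92 → 200
  B: 200 + 0.19×(255−200) = 200 + 10.45 = 210.45 → 210
rgb(112, 200, 210) = #70c8d2.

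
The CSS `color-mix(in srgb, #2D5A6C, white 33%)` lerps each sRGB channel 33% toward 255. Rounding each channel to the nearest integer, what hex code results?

#2D5A6C is rgb(45, 90, 108).
A 33% tint moves each channel 33% toward 255:
  R: 45 + 0.33×(255−45) = 45 + 69.3 = 114.3 → 114
  G: 90 + 0.33×(255−90) = 90 + 54.45 = 144.45 → 144
  B: 108 + 48.51 = 156.51 → 157
rgb(114, 144, 157) = #72909D.

#72909D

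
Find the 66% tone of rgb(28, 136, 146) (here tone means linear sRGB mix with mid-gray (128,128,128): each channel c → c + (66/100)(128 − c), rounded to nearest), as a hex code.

#5e8386

Lerp each channel 66% toward 128:
  R: 28 + 0.66×(128−28) = 28 + 66 = 94 → 94
  G: 136 + 0.66×(128−136) = 136 − 5.28 = 130.72 → 131
  B: 146 − 11.88 = 134.12 → 134
rgb(94, 131, 134) = #5e8386.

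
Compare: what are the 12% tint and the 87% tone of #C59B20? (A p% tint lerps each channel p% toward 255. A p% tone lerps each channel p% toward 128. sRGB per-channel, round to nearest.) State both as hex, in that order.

#C59B20 is rgb(197, 155, 32).
12% tint:
  R: 197 + 0.12×(255−197) = 197 + 6.96 = 203.96 → 204
  G: 155 + 0.12×(255−155) = 155 + 12 = 167 → 167
  B: 32 + 0.12×(255−32) = 32 + 26.76 = 58.76 → 59
  → #CCA73B
87% tone:
  R: 197 − 60.03 = 136.97 → 137
  G: 155 − 23.49 = 131.51 → 132
  B: 32 + 0.87×(128−32) = 32 + 83.52 = 115.52 → 116
  → #898474

#CCA73B, #898474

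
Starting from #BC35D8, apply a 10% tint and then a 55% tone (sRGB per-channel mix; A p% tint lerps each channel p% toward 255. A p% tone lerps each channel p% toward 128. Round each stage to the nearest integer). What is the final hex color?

#BC35D8 is rgb(188, 53, 216).
Per channel, c → c + 0.1(255 − c):
  R: 188 + 6.7 = 194.7 → 195
  G: 53 + 0.1×(255−53) = 53 + 20.2 = 73.2 → 73
  B: 216 + 3.9 = 219.9 → 220
After the tint: rgb(195, 73, 220) = #C349DC.
A 55% tone moves each channel 55% toward 128:
  R: 195 + 0.55×(128−195) = 195 − 36.85 = 158.15 → 158
  G: 73 + 0.55×(128−73) = 73 + 30.25 = 103.25 → 103
  B: 220 + 0.55×(128−220) = 220 − 50.6 = 169.4 → 169
rgb(158, 103, 169) = #9E67A9.

#9E67A9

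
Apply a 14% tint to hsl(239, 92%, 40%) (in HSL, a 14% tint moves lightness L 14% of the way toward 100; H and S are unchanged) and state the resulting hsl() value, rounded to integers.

hsl(239, 92%, 48%)

L moves 14% from 40 toward 100: 40 + 8.4 = 48.4 → 48.
H and S are unchanged.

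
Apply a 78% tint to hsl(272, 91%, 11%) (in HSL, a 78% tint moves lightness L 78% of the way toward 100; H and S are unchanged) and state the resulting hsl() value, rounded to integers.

L moves 78% from 11 toward 100: 11 + 69.42 = 80.42 → 80.
H and S are unchanged.

hsl(272, 91%, 80%)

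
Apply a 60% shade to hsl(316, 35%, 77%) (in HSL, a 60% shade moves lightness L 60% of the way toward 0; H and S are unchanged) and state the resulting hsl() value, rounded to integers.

L moves 60% from 77 toward 0: 77 − 46.2 = 30.8 → 31.
H and S are unchanged.

hsl(316, 35%, 31%)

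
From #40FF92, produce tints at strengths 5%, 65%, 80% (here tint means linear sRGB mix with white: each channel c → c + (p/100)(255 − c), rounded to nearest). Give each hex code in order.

#40FF92 is rgb(64, 255, 146).
5%: (64 + 9.55 = 73.55→74, 255→255, 146 + 5.45 = 151.45→151) → #4AFF97
65%: (64 + 124.15 = 188.15→188, 255→255, 146 + 70.85 = 216.85→217) → #BCFFD9
80%: (64 + 152.8 = 216.8→217, 255→255, 146 + 87.2 = 233.2→233) → #D9FFE9

#4AFF97, #BCFFD9, #D9FFE9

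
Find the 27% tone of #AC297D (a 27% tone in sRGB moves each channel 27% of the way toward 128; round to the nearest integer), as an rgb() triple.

#AC297D is rgb(172, 41, 125).
Per channel, c → c + 0.27(128 − c):
  R: 172 + 0.27×(128−172) = 172 − 11.88 = 160.12 → 160
  G: 41 + 23.49 = 64.49 → 64
  B: 125 + 0.27×(128−125) = 125 + 0.81 = 125.81 → 126

rgb(160, 64, 126)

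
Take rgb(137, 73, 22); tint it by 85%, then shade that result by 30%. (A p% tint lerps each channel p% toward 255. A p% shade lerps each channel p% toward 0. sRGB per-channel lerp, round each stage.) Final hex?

#a6a09a

An 85% tint moves each channel 85% toward 255:
  R: 137 + 0.85×(255−137) = 137 + 100.3 = 237.3 → 237
  G: 73 + 0.85×(255−73) = 73 + 154.7 = 227.7 → 228
  B: 22 + 198.05 = 220.05 → 220
After the tint: rgb(237, 228, 220) = #ede4dc.
Lerp each channel 30% toward 0:
  R: 237 − 71.1 = 165.9 → 166
  G: 228 − 68.4 = 159.6 → 160
  B: 220 + 0.3×(0−220) = 220 − 66 = 154 → 154
rgb(166, 160, 154) = #a6a09a.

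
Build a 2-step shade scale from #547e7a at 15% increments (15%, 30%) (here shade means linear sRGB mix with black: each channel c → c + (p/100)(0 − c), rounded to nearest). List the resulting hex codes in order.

#476b68, #3b5855

#547e7a is rgb(84, 126, 122).
15%: (84 − 12.6 = 71.4→71, 126 − 18.9 = 107.1→107, 122 − 18.3 = 103.7→104) → #476b68
30%: (84 − 25.2 = 58.8→59, 126 − 37.8 = 88.2→88, 122 − 36.6 = 85.4→85) → #3b5855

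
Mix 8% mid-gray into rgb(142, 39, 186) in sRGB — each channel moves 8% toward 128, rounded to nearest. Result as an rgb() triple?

rgb(141, 46, 181)

An 8% tone moves each channel 8% toward 128:
  R: 142 + 0.08×(128−142) = 142 − 1.12 = 140.88 → 141
  G: 39 + 0.08×(128−39) = 39 + 7.12 = 46.12 → 46
  B: 186 + 0.08×(128−186) = 186 − 4.64 = 181.36 → 181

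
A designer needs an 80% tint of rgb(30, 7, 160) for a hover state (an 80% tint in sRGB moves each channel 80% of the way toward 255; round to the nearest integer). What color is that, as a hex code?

#D2CDEC

Lerp each channel 80% toward 255:
  R: 30 + 0.8×(255−30) = 30 + 180 = 210 → 210
  G: 7 + 198.4 = 205.4 → 205
  B: 160 + 0.8×(255−160) = 160 + 76 = 236 → 236
rgb(210, 205, 236) = #D2CDEC.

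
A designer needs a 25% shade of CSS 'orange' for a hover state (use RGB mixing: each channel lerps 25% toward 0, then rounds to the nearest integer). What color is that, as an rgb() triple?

rgb(191, 124, 0)

CSS orange is rgb(255, 165, 0).
A 25% shade moves each channel 25% toward 0:
  R: 255 − 63.75 = 191.25 → 191
  G: 165 − 41.25 = 123.75 → 124
  B: 0 + 0.25×(0−0) = 0 + 0 = 0 → 0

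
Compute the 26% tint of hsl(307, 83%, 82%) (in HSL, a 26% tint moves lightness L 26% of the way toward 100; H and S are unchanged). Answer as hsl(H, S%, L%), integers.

L moves 26% from 82 toward 100: 82 + 4.68 = 86.68 → 87.
H and S are unchanged.

hsl(307, 83%, 87%)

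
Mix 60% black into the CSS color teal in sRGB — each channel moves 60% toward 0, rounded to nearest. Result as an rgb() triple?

CSS teal is rgb(0, 128, 128).
Lerp each channel 60% toward 0:
  R: 0 + 0 = 0 → 0
  G: 128 + 0.6×(0−128) = 128 − 76.8 = 51.2 → 51
  B: 128 + 0.6×(0−128) = 128 − 76.8 = 51.2 → 51

rgb(0, 51, 51)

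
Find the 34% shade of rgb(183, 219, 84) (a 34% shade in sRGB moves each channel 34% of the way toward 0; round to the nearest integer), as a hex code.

#799137

Per channel, c → c + 0.34(0 − c):
  R: 183 − 62.22 = 120.78 → 121
  G: 219 + 0.34×(0−219) = 219 − 74.46 = 144.54 → 145
  B: 84 + 0.34×(0−84) = 84 − 28.56 = 55.44 → 55
rgb(121, 145, 55) = #799137.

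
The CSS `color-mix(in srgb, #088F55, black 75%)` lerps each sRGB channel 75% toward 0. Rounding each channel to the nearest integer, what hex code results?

#088F55 is rgb(8, 143, 85).
Per channel, c → c + 0.75(0 − c):
  R: 8 + 0.75×(0−8) = 8 − 6 = 2 → 2
  G: 143 + 0.75×(0−143) = 143 − 107.25 = 35.75 → 36
  B: 85 + 0.75×(0−85) = 85 − 63.75 = 21.25 → 21
rgb(2, 36, 21) = #022415.

#022415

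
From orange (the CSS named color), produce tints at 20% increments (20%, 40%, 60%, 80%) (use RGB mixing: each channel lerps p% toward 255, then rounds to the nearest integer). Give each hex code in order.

CSS orange is rgb(255, 165, 0).
20%: (255→255, 165 + 18 = 183→183, 0 + 51 = 51→51) → #ffb733
40%: (255→255, 165 + 36 = 201→201, 0 + 102 = 102→102) → #ffc966
60%: (255→255, 165 + 54 = 219→219, 0 + 153 = 153→153) → #ffdb99
80%: (255→255, 165 + 72 = 237→237, 0 + 204 = 204→204) → #ffedcc

#ffb733, #ffc966, #ffdb99, #ffedcc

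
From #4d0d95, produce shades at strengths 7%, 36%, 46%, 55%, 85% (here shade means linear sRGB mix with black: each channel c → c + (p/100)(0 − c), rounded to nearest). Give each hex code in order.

#4d0d95 is rgb(77, 13, 149).
7%: (77 − 5.39 = 71.61→72, 13 − 0.91 = 12.09→12, 149 − 10.43 = 138.57→139) → #480c8b
36%: (77 − 27.72 = 49.28→49, 13 − 4.68 = 8.32→8, 149 − 53.64 = 95.36→95) → #31085f
46%: (77 − 35.42 = 41.58→42, 13 − 5.98 = 7.02→7, 149 − 68.54 = 80.46→80) → #2a0750
55%: (77 − 42.35 = 34.65→35, 13 − 7.15 = 5.85→6, 149 − 81.95 = 67.05→67) → #230643
85%: (77 − 65.45 = 11.55→12, 13 − 11.05 = 1.95→2, 149 − 126.65 = 22.35→22) → #0c0216

#480c8b, #31085f, #2a0750, #230643, #0c0216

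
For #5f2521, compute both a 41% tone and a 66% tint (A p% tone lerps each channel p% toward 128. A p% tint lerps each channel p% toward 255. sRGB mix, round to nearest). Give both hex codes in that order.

#6d4a48, #c9b5b4

#5f2521 is rgb(95, 37, 33).
41% tone:
  R: 95 + 13.53 = 108.53 → 109
  G: 37 + 37.31 = 74.31 → 74
  B: 33 + 38.95 = 71.95 → 72
  → #6d4a48
66% tint:
  R: 95 + 0.66×(255−95) = 95 + 105.6 = 200.6 → 201
  G: 37 + 143.88 = 180.88 → 181
  B: 33 + 0.66×(255−33) = 33 + 146.52 = 179.52 → 180
  → #c9b5b4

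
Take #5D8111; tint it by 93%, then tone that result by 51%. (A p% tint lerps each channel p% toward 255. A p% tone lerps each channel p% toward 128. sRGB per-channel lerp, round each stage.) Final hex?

#5D8111 is rgb(93, 129, 17).
Per channel, c → c + 0.93(255 − c):
  R: 93 + 150.66 = 243.66 → 244
  G: 129 + 117.18 = 246.18 → 246
  B: 17 + 0.93×(255−17) = 17 + 221.34 = 238.34 → 238
After the tint: rgb(244, 246, 238) = #F4F6EE.
A 51% tone moves each channel 51% toward 128:
  R: 244 + 0.51×(128−244) = 244 − 59.16 = 184.84 → 185
  G: 246 + 0.51×(128−246) = 246 − 60.18 = 185.82 → 186
  B: 238 + 0.51×(128−238) = 238 − 56.1 = 181.9 → 182
rgb(185, 186, 182) = #B9BAB6.

#B9BAB6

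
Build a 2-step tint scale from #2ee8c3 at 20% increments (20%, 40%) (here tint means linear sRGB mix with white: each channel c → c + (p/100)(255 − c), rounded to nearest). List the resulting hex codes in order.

#2ee8c3 is rgb(46, 232, 195).
20%: (46 + 41.8 = 87.8→88, 232 + 4.6 = 236.6→237, 195 + 12 = 207→207) → #58edcf
40%: (46 + 83.6 = 129.6→130, 232 + 9.2 = 241.2→241, 195 + 24 = 219→219) → #82f1db

#58edcf, #82f1db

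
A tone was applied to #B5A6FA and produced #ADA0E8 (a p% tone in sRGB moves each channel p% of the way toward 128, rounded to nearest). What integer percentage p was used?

15%

#B5A6FA is rgb(181, 166, 250); #ADA0E8 is rgb(173, 160, 232).
On the B channel (widest range): 232 ≈ 250 + (p/100)(128 − 250), so p ≈ 100×(232 − 250)/(128 − 250) = -1800/-122 = 14.75.
p = 15 reproduces all three channels after rounding.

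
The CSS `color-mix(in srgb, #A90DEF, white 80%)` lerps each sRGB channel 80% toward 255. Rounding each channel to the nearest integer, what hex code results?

#EECFFC

#A90DEF is rgb(169, 13, 239).
Per channel, c → c + 0.8(255 − c):
  R: 169 + 0.8×(255−169) = 169 + 68.8 = 237.8 → 238
  G: 13 + 0.8×(255−13) = 13 + 193.6 = 206.6 → 207
  B: 239 + 0.8×(255−239) = 239 + 12.8 = 251.8 → 252
rgb(238, 207, 252) = #EECFFC.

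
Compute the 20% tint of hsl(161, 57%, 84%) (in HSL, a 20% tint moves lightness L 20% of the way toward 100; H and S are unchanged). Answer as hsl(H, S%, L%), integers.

L moves 20% from 84 toward 100: 84 + 3.2 = 87.2 → 87.
H and S are unchanged.

hsl(161, 57%, 87%)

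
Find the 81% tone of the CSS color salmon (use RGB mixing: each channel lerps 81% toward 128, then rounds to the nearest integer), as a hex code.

#97807d

CSS salmon is rgb(250, 128, 114).
Per channel, c → c + 0.81(128 − c):
  R: 250 − 98.82 = 151.18 → 151
  G: 128 + 0.81×(128−128) = 128 + 0 = 128 → 128
  B: 114 + 0.81×(128−114) = 114 + 11.34 = 125.34 → 125
rgb(151, 128, 125) = #97807d.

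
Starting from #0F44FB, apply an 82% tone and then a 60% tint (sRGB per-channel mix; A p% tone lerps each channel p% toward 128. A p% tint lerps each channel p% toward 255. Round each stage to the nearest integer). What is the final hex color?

#0F44FB is rgb(15, 68, 251).
An 82% tone moves each channel 82% toward 128:
  R: 15 + 0.82×(128−15) = 15 + 92.66 = 107.66 → 108
  G: 68 + 49.2 = 117.2 → 117
  B: 251 − 100.86 = 150.14 → 150
After the tone: rgb(108, 117, 150) = #6C7596.
A 60% tint moves each channel 60% toward 255:
  R: 108 + 88.2 = 196.2 → 196
  G: 117 + 0.6×(255−117) = 117 + 82.8 = 199.8 → 200
  B: 150 + 0.6×(255−150) = 150 + 63 = 213 → 213
rgb(196, 200, 213) = #C4C8D5.

#C4C8D5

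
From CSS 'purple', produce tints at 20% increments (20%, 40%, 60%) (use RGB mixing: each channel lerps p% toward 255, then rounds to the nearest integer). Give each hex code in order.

CSS purple is rgb(128, 0, 128).
20%: (128 + 25.4 = 153.4→153, 0 + 51 = 51→51, 128 + 25.4 = 153.4→153) → #993399
40%: (128 + 50.8 = 178.8→179, 0 + 102 = 102→102, 128 + 50.8 = 178.8→179) → #B366B3
60%: (128 + 76.2 = 204.2→204, 0 + 153 = 153→153, 128 + 76.2 = 204.2→204) → #CC99CC

#993399, #B366B3, #CC99CC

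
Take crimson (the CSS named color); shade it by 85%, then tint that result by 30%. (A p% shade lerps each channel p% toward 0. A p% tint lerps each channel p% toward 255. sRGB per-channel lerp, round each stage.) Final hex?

CSS crimson is rgb(220, 20, 60).
Lerp each channel 85% toward 0:
  R: 220 + 0.85×(0−220) = 220 − 187 = 33 → 33
  G: 20 + 0.85×(0−20) = 20 − 17 = 3 → 3
  B: 60 − 51 = 9 → 9
After the shade: rgb(33, 3, 9) = #210309.
Lerp each channel 30% toward 255:
  R: 33 + 0.3×(255−33) = 33 + 66.6 = 99.6 → 100
  G: 3 + 0.3×(255−3) = 3 + 75.6 = 78.6 → 79
  B: 9 + 0.3×(255−9) = 9 + 73.8 = 82.8 → 83
rgb(100, 79, 83) = #644f53.

#644f53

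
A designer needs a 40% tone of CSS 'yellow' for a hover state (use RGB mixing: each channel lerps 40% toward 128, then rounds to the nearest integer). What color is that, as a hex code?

#CCCC33

CSS yellow is rgb(255, 255, 0).
Per channel, c → c + 0.4(128 − c):
  R: 255 + 0.4×(128−255) = 255 − 50.8 = 204.2 → 204
  G: 255 − 50.8 = 204.2 → 204
  B: 0 + 51.2 = 51.2 → 51
rgb(204, 204, 51) = #CCCC33.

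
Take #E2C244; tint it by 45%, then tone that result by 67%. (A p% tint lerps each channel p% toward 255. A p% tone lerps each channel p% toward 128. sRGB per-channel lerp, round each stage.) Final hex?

#E2C244 is rgb(226, 194, 68).
Per channel, c → c + 0.45(255 − c):
  R: 226 + 13.05 = 239.05 → 239
  G: 194 + 0.45×(255−194) = 194 + 27.45 = 221.45 → 221
  B: 68 + 84.15 = 152.15 → 152
After the tint: rgb(239, 221, 152) = #EFDD98.
Lerp each channel 67% toward 128:
  R: 239 − 74.37 = 164.63 → 165
  G: 221 + 0.67×(128−221) = 221 − 62.31 = 158.69 → 159
  B: 152 + 0.67×(128−152) = 152 − 16.08 = 135.92 → 136
rgb(165, 159, 136) = #A59F88.

#A59F88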